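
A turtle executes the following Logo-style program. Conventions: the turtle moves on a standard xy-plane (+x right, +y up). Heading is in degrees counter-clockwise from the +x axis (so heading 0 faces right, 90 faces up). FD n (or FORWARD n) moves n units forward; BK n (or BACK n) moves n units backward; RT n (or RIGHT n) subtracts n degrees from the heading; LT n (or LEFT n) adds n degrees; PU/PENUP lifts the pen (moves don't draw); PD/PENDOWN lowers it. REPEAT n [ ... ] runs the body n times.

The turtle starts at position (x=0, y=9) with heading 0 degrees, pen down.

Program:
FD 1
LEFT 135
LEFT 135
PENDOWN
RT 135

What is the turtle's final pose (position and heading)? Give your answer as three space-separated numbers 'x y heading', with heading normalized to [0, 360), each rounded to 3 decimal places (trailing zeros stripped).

Executing turtle program step by step:
Start: pos=(0,9), heading=0, pen down
FD 1: (0,9) -> (1,9) [heading=0, draw]
LT 135: heading 0 -> 135
LT 135: heading 135 -> 270
PD: pen down
RT 135: heading 270 -> 135
Final: pos=(1,9), heading=135, 1 segment(s) drawn

Answer: 1 9 135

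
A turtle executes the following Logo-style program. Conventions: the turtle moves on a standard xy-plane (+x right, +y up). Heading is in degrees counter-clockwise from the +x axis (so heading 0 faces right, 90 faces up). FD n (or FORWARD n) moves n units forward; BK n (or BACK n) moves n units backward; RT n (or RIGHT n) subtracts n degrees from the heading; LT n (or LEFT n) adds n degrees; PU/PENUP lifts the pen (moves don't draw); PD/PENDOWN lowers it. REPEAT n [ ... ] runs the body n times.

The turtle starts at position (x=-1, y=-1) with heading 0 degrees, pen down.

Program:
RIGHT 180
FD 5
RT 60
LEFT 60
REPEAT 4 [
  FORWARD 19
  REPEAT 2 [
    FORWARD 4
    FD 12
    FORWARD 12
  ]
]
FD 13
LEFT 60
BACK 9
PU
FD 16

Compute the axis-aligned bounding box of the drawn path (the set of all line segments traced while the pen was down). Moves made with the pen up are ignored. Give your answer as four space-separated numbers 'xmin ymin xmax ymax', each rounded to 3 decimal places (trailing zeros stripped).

Executing turtle program step by step:
Start: pos=(-1,-1), heading=0, pen down
RT 180: heading 0 -> 180
FD 5: (-1,-1) -> (-6,-1) [heading=180, draw]
RT 60: heading 180 -> 120
LT 60: heading 120 -> 180
REPEAT 4 [
  -- iteration 1/4 --
  FD 19: (-6,-1) -> (-25,-1) [heading=180, draw]
  REPEAT 2 [
    -- iteration 1/2 --
    FD 4: (-25,-1) -> (-29,-1) [heading=180, draw]
    FD 12: (-29,-1) -> (-41,-1) [heading=180, draw]
    FD 12: (-41,-1) -> (-53,-1) [heading=180, draw]
    -- iteration 2/2 --
    FD 4: (-53,-1) -> (-57,-1) [heading=180, draw]
    FD 12: (-57,-1) -> (-69,-1) [heading=180, draw]
    FD 12: (-69,-1) -> (-81,-1) [heading=180, draw]
  ]
  -- iteration 2/4 --
  FD 19: (-81,-1) -> (-100,-1) [heading=180, draw]
  REPEAT 2 [
    -- iteration 1/2 --
    FD 4: (-100,-1) -> (-104,-1) [heading=180, draw]
    FD 12: (-104,-1) -> (-116,-1) [heading=180, draw]
    FD 12: (-116,-1) -> (-128,-1) [heading=180, draw]
    -- iteration 2/2 --
    FD 4: (-128,-1) -> (-132,-1) [heading=180, draw]
    FD 12: (-132,-1) -> (-144,-1) [heading=180, draw]
    FD 12: (-144,-1) -> (-156,-1) [heading=180, draw]
  ]
  -- iteration 3/4 --
  FD 19: (-156,-1) -> (-175,-1) [heading=180, draw]
  REPEAT 2 [
    -- iteration 1/2 --
    FD 4: (-175,-1) -> (-179,-1) [heading=180, draw]
    FD 12: (-179,-1) -> (-191,-1) [heading=180, draw]
    FD 12: (-191,-1) -> (-203,-1) [heading=180, draw]
    -- iteration 2/2 --
    FD 4: (-203,-1) -> (-207,-1) [heading=180, draw]
    FD 12: (-207,-1) -> (-219,-1) [heading=180, draw]
    FD 12: (-219,-1) -> (-231,-1) [heading=180, draw]
  ]
  -- iteration 4/4 --
  FD 19: (-231,-1) -> (-250,-1) [heading=180, draw]
  REPEAT 2 [
    -- iteration 1/2 --
    FD 4: (-250,-1) -> (-254,-1) [heading=180, draw]
    FD 12: (-254,-1) -> (-266,-1) [heading=180, draw]
    FD 12: (-266,-1) -> (-278,-1) [heading=180, draw]
    -- iteration 2/2 --
    FD 4: (-278,-1) -> (-282,-1) [heading=180, draw]
    FD 12: (-282,-1) -> (-294,-1) [heading=180, draw]
    FD 12: (-294,-1) -> (-306,-1) [heading=180, draw]
  ]
]
FD 13: (-306,-1) -> (-319,-1) [heading=180, draw]
LT 60: heading 180 -> 240
BK 9: (-319,-1) -> (-314.5,6.794) [heading=240, draw]
PU: pen up
FD 16: (-314.5,6.794) -> (-322.5,-7.062) [heading=240, move]
Final: pos=(-322.5,-7.062), heading=240, 31 segment(s) drawn

Segment endpoints: x in {-319, -314.5, -306, -294, -282, -278, -266, -254, -250, -231, -219, -207, -203, -191, -179, -175, -156, -144, -132, -128, -116, -104, -100, -81, -69, -57, -53, -41, -29, -25, -6, -1}, y in {-1, -1, -1, -1, -1, -1, -1, -1, -1, -1, -1, -1, -1, -1, -1, -1, -1, -1, -1, -1, -1, -1, -1, -1, -1, -1, -1, -1, -1, -1, -1, 6.794}
xmin=-319, ymin=-1, xmax=-1, ymax=6.794

Answer: -319 -1 -1 6.794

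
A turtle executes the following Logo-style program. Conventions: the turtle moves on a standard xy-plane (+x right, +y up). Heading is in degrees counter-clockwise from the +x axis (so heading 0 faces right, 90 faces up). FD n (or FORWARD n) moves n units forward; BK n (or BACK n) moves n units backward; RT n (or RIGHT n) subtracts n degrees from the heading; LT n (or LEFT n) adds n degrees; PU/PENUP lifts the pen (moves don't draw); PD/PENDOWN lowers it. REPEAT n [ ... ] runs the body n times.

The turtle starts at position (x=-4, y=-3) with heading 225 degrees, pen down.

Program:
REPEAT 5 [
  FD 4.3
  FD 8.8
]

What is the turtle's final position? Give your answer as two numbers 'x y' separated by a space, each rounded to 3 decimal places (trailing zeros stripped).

Executing turtle program step by step:
Start: pos=(-4,-3), heading=225, pen down
REPEAT 5 [
  -- iteration 1/5 --
  FD 4.3: (-4,-3) -> (-7.041,-6.041) [heading=225, draw]
  FD 8.8: (-7.041,-6.041) -> (-13.263,-12.263) [heading=225, draw]
  -- iteration 2/5 --
  FD 4.3: (-13.263,-12.263) -> (-16.304,-15.304) [heading=225, draw]
  FD 8.8: (-16.304,-15.304) -> (-22.526,-21.526) [heading=225, draw]
  -- iteration 3/5 --
  FD 4.3: (-22.526,-21.526) -> (-25.567,-24.567) [heading=225, draw]
  FD 8.8: (-25.567,-24.567) -> (-31.789,-30.789) [heading=225, draw]
  -- iteration 4/5 --
  FD 4.3: (-31.789,-30.789) -> (-34.83,-33.83) [heading=225, draw]
  FD 8.8: (-34.83,-33.83) -> (-41.052,-40.052) [heading=225, draw]
  -- iteration 5/5 --
  FD 4.3: (-41.052,-40.052) -> (-44.093,-43.093) [heading=225, draw]
  FD 8.8: (-44.093,-43.093) -> (-50.315,-49.315) [heading=225, draw]
]
Final: pos=(-50.315,-49.315), heading=225, 10 segment(s) drawn

Answer: -50.315 -49.315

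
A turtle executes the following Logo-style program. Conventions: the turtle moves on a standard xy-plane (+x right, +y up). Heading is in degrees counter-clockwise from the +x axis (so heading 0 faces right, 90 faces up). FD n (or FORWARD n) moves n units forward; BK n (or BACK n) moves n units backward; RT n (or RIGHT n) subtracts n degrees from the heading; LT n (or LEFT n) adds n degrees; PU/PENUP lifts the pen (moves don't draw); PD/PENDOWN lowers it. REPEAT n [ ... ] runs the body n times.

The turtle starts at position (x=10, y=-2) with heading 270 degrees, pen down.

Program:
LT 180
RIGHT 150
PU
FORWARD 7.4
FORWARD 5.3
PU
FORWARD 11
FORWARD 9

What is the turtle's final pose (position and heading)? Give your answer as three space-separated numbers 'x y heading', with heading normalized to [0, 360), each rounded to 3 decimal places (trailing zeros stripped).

Executing turtle program step by step:
Start: pos=(10,-2), heading=270, pen down
LT 180: heading 270 -> 90
RT 150: heading 90 -> 300
PU: pen up
FD 7.4: (10,-2) -> (13.7,-8.409) [heading=300, move]
FD 5.3: (13.7,-8.409) -> (16.35,-12.999) [heading=300, move]
PU: pen up
FD 11: (16.35,-12.999) -> (21.85,-22.525) [heading=300, move]
FD 9: (21.85,-22.525) -> (26.35,-30.319) [heading=300, move]
Final: pos=(26.35,-30.319), heading=300, 0 segment(s) drawn

Answer: 26.35 -30.319 300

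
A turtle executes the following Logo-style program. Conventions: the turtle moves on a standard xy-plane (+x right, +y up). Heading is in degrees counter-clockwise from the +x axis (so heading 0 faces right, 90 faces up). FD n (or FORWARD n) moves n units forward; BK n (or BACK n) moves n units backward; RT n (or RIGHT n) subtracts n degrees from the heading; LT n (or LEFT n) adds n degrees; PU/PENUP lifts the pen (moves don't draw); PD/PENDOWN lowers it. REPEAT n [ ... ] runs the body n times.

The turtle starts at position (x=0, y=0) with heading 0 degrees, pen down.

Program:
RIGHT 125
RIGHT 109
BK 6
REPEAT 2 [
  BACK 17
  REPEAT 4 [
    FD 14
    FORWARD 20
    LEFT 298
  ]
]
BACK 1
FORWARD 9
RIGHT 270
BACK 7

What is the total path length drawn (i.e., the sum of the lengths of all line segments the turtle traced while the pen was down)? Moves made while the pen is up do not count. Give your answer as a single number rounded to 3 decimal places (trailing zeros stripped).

Executing turtle program step by step:
Start: pos=(0,0), heading=0, pen down
RT 125: heading 0 -> 235
RT 109: heading 235 -> 126
BK 6: (0,0) -> (3.527,-4.854) [heading=126, draw]
REPEAT 2 [
  -- iteration 1/2 --
  BK 17: (3.527,-4.854) -> (13.519,-18.607) [heading=126, draw]
  REPEAT 4 [
    -- iteration 1/4 --
    FD 14: (13.519,-18.607) -> (5.29,-7.281) [heading=126, draw]
    FD 20: (5.29,-7.281) -> (-6.466,8.899) [heading=126, draw]
    LT 298: heading 126 -> 64
    -- iteration 2/4 --
    FD 14: (-6.466,8.899) -> (-0.328,21.482) [heading=64, draw]
    FD 20: (-0.328,21.482) -> (8.439,39.458) [heading=64, draw]
    LT 298: heading 64 -> 2
    -- iteration 3/4 --
    FD 14: (8.439,39.458) -> (22.43,39.947) [heading=2, draw]
    FD 20: (22.43,39.947) -> (42.418,40.645) [heading=2, draw]
    LT 298: heading 2 -> 300
    -- iteration 4/4 --
    FD 14: (42.418,40.645) -> (49.418,28.52) [heading=300, draw]
    FD 20: (49.418,28.52) -> (59.418,11.2) [heading=300, draw]
    LT 298: heading 300 -> 238
  ]
  -- iteration 2/2 --
  BK 17: (59.418,11.2) -> (68.427,25.617) [heading=238, draw]
  REPEAT 4 [
    -- iteration 1/4 --
    FD 14: (68.427,25.617) -> (61.008,13.744) [heading=238, draw]
    FD 20: (61.008,13.744) -> (50.41,-3.217) [heading=238, draw]
    LT 298: heading 238 -> 176
    -- iteration 2/4 --
    FD 14: (50.41,-3.217) -> (36.444,-2.24) [heading=176, draw]
    FD 20: (36.444,-2.24) -> (16.492,-0.845) [heading=176, draw]
    LT 298: heading 176 -> 114
    -- iteration 3/4 --
    FD 14: (16.492,-0.845) -> (10.798,11.944) [heading=114, draw]
    FD 20: (10.798,11.944) -> (2.663,30.215) [heading=114, draw]
    LT 298: heading 114 -> 52
    -- iteration 4/4 --
    FD 14: (2.663,30.215) -> (11.283,41.248) [heading=52, draw]
    FD 20: (11.283,41.248) -> (23.596,57.008) [heading=52, draw]
    LT 298: heading 52 -> 350
  ]
]
BK 1: (23.596,57.008) -> (22.611,57.181) [heading=350, draw]
FD 9: (22.611,57.181) -> (31.474,55.619) [heading=350, draw]
RT 270: heading 350 -> 80
BK 7: (31.474,55.619) -> (30.259,48.725) [heading=80, draw]
Final: pos=(30.259,48.725), heading=80, 22 segment(s) drawn

Segment lengths:
  seg 1: (0,0) -> (3.527,-4.854), length = 6
  seg 2: (3.527,-4.854) -> (13.519,-18.607), length = 17
  seg 3: (13.519,-18.607) -> (5.29,-7.281), length = 14
  seg 4: (5.29,-7.281) -> (-6.466,8.899), length = 20
  seg 5: (-6.466,8.899) -> (-0.328,21.482), length = 14
  seg 6: (-0.328,21.482) -> (8.439,39.458), length = 20
  seg 7: (8.439,39.458) -> (22.43,39.947), length = 14
  seg 8: (22.43,39.947) -> (42.418,40.645), length = 20
  seg 9: (42.418,40.645) -> (49.418,28.52), length = 14
  seg 10: (49.418,28.52) -> (59.418,11.2), length = 20
  seg 11: (59.418,11.2) -> (68.427,25.617), length = 17
  seg 12: (68.427,25.617) -> (61.008,13.744), length = 14
  seg 13: (61.008,13.744) -> (50.41,-3.217), length = 20
  seg 14: (50.41,-3.217) -> (36.444,-2.24), length = 14
  seg 15: (36.444,-2.24) -> (16.492,-0.845), length = 20
  seg 16: (16.492,-0.845) -> (10.798,11.944), length = 14
  seg 17: (10.798,11.944) -> (2.663,30.215), length = 20
  seg 18: (2.663,30.215) -> (11.283,41.248), length = 14
  seg 19: (11.283,41.248) -> (23.596,57.008), length = 20
  seg 20: (23.596,57.008) -> (22.611,57.181), length = 1
  seg 21: (22.611,57.181) -> (31.474,55.619), length = 9
  seg 22: (31.474,55.619) -> (30.259,48.725), length = 7
Total = 329

Answer: 329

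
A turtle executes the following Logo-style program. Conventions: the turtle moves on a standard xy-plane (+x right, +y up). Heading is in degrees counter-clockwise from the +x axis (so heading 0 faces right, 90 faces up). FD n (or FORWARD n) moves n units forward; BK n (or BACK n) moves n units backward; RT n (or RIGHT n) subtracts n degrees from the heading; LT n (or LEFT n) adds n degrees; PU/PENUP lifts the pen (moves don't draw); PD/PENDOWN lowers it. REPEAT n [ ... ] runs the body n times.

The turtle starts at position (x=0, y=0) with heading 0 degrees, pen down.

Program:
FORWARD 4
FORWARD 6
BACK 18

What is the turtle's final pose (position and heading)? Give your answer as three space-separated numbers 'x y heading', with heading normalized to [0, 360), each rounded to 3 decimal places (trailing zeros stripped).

Executing turtle program step by step:
Start: pos=(0,0), heading=0, pen down
FD 4: (0,0) -> (4,0) [heading=0, draw]
FD 6: (4,0) -> (10,0) [heading=0, draw]
BK 18: (10,0) -> (-8,0) [heading=0, draw]
Final: pos=(-8,0), heading=0, 3 segment(s) drawn

Answer: -8 0 0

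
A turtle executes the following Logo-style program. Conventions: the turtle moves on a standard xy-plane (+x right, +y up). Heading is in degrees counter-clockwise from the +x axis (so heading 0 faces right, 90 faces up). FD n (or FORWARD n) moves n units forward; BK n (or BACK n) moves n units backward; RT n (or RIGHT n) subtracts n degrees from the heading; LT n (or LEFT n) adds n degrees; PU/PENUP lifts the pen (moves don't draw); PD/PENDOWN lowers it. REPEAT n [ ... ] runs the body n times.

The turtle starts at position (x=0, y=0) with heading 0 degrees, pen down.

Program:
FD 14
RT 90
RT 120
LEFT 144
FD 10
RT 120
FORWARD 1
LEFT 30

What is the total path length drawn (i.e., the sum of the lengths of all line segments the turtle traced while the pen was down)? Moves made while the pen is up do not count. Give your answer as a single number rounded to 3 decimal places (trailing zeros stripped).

Executing turtle program step by step:
Start: pos=(0,0), heading=0, pen down
FD 14: (0,0) -> (14,0) [heading=0, draw]
RT 90: heading 0 -> 270
RT 120: heading 270 -> 150
LT 144: heading 150 -> 294
FD 10: (14,0) -> (18.067,-9.135) [heading=294, draw]
RT 120: heading 294 -> 174
FD 1: (18.067,-9.135) -> (17.073,-9.031) [heading=174, draw]
LT 30: heading 174 -> 204
Final: pos=(17.073,-9.031), heading=204, 3 segment(s) drawn

Segment lengths:
  seg 1: (0,0) -> (14,0), length = 14
  seg 2: (14,0) -> (18.067,-9.135), length = 10
  seg 3: (18.067,-9.135) -> (17.073,-9.031), length = 1
Total = 25

Answer: 25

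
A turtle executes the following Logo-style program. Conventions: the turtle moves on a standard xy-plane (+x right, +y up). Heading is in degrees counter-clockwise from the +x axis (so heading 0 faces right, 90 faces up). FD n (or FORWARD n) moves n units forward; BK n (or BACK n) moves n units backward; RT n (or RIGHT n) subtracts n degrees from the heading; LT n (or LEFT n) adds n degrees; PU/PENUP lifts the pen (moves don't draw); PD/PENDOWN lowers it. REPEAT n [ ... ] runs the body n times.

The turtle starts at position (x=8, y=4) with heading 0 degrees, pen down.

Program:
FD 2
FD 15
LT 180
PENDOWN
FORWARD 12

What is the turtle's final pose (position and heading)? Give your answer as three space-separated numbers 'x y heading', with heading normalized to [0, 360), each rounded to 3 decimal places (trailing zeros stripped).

Answer: 13 4 180

Derivation:
Executing turtle program step by step:
Start: pos=(8,4), heading=0, pen down
FD 2: (8,4) -> (10,4) [heading=0, draw]
FD 15: (10,4) -> (25,4) [heading=0, draw]
LT 180: heading 0 -> 180
PD: pen down
FD 12: (25,4) -> (13,4) [heading=180, draw]
Final: pos=(13,4), heading=180, 3 segment(s) drawn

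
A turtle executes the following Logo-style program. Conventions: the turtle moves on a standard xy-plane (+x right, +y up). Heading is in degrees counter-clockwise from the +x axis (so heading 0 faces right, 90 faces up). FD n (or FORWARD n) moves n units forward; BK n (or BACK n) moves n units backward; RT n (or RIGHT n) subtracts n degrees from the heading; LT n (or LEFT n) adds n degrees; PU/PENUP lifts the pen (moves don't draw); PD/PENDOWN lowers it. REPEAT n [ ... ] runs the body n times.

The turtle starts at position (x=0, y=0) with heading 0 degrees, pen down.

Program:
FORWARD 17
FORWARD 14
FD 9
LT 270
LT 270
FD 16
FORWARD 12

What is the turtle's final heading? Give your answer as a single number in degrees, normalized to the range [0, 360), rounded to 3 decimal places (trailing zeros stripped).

Answer: 180

Derivation:
Executing turtle program step by step:
Start: pos=(0,0), heading=0, pen down
FD 17: (0,0) -> (17,0) [heading=0, draw]
FD 14: (17,0) -> (31,0) [heading=0, draw]
FD 9: (31,0) -> (40,0) [heading=0, draw]
LT 270: heading 0 -> 270
LT 270: heading 270 -> 180
FD 16: (40,0) -> (24,0) [heading=180, draw]
FD 12: (24,0) -> (12,0) [heading=180, draw]
Final: pos=(12,0), heading=180, 5 segment(s) drawn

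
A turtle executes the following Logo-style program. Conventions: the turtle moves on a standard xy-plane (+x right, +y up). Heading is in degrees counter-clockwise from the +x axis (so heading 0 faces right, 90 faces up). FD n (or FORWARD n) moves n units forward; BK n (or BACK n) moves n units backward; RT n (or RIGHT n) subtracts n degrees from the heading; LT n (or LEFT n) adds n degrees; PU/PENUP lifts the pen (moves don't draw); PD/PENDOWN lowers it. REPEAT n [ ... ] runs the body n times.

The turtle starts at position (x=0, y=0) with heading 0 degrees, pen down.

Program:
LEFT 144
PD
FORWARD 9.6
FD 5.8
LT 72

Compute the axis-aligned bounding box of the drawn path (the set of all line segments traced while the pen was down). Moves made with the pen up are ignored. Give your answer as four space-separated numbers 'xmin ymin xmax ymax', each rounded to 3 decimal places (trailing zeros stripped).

Executing turtle program step by step:
Start: pos=(0,0), heading=0, pen down
LT 144: heading 0 -> 144
PD: pen down
FD 9.6: (0,0) -> (-7.767,5.643) [heading=144, draw]
FD 5.8: (-7.767,5.643) -> (-12.459,9.052) [heading=144, draw]
LT 72: heading 144 -> 216
Final: pos=(-12.459,9.052), heading=216, 2 segment(s) drawn

Segment endpoints: x in {-12.459, -7.767, 0}, y in {0, 5.643, 9.052}
xmin=-12.459, ymin=0, xmax=0, ymax=9.052

Answer: -12.459 0 0 9.052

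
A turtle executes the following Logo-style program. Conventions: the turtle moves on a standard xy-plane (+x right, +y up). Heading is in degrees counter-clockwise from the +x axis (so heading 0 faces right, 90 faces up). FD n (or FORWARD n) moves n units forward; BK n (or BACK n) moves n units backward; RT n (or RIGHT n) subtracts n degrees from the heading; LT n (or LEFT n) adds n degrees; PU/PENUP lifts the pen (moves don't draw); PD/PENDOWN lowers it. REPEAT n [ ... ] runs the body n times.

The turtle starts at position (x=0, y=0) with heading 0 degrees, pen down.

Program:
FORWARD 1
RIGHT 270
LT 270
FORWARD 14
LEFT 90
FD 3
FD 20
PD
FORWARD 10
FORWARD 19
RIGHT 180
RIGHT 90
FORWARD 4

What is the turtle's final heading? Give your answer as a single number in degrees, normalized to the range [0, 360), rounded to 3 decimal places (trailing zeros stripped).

Executing turtle program step by step:
Start: pos=(0,0), heading=0, pen down
FD 1: (0,0) -> (1,0) [heading=0, draw]
RT 270: heading 0 -> 90
LT 270: heading 90 -> 0
FD 14: (1,0) -> (15,0) [heading=0, draw]
LT 90: heading 0 -> 90
FD 3: (15,0) -> (15,3) [heading=90, draw]
FD 20: (15,3) -> (15,23) [heading=90, draw]
PD: pen down
FD 10: (15,23) -> (15,33) [heading=90, draw]
FD 19: (15,33) -> (15,52) [heading=90, draw]
RT 180: heading 90 -> 270
RT 90: heading 270 -> 180
FD 4: (15,52) -> (11,52) [heading=180, draw]
Final: pos=(11,52), heading=180, 7 segment(s) drawn

Answer: 180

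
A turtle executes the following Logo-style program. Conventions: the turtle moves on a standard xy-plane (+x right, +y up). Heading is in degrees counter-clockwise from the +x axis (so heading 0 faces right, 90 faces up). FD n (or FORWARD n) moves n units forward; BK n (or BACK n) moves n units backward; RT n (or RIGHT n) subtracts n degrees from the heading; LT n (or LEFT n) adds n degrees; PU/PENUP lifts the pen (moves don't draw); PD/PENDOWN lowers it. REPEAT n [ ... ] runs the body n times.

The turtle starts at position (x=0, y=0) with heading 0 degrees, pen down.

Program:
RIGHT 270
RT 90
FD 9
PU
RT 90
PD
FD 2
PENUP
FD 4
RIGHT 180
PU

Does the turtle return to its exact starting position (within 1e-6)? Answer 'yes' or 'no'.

Executing turtle program step by step:
Start: pos=(0,0), heading=0, pen down
RT 270: heading 0 -> 90
RT 90: heading 90 -> 0
FD 9: (0,0) -> (9,0) [heading=0, draw]
PU: pen up
RT 90: heading 0 -> 270
PD: pen down
FD 2: (9,0) -> (9,-2) [heading=270, draw]
PU: pen up
FD 4: (9,-2) -> (9,-6) [heading=270, move]
RT 180: heading 270 -> 90
PU: pen up
Final: pos=(9,-6), heading=90, 2 segment(s) drawn

Start position: (0, 0)
Final position: (9, -6)
Distance = 10.817; >= 1e-6 -> NOT closed

Answer: no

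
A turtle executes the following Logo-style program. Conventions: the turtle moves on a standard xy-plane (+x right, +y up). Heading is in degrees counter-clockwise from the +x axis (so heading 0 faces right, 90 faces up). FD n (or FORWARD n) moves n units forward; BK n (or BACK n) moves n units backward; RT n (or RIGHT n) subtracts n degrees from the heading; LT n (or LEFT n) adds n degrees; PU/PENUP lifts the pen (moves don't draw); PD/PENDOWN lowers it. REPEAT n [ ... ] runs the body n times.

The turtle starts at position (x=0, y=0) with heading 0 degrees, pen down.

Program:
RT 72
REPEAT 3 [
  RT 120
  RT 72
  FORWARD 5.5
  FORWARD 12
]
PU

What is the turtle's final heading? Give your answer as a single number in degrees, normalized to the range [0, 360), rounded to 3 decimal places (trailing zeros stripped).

Answer: 72

Derivation:
Executing turtle program step by step:
Start: pos=(0,0), heading=0, pen down
RT 72: heading 0 -> 288
REPEAT 3 [
  -- iteration 1/3 --
  RT 120: heading 288 -> 168
  RT 72: heading 168 -> 96
  FD 5.5: (0,0) -> (-0.575,5.47) [heading=96, draw]
  FD 12: (-0.575,5.47) -> (-1.829,17.404) [heading=96, draw]
  -- iteration 2/3 --
  RT 120: heading 96 -> 336
  RT 72: heading 336 -> 264
  FD 5.5: (-1.829,17.404) -> (-2.404,11.934) [heading=264, draw]
  FD 12: (-2.404,11.934) -> (-3.658,0) [heading=264, draw]
  -- iteration 3/3 --
  RT 120: heading 264 -> 144
  RT 72: heading 144 -> 72
  FD 5.5: (-3.658,0) -> (-1.959,5.231) [heading=72, draw]
  FD 12: (-1.959,5.231) -> (1.749,16.643) [heading=72, draw]
]
PU: pen up
Final: pos=(1.749,16.643), heading=72, 6 segment(s) drawn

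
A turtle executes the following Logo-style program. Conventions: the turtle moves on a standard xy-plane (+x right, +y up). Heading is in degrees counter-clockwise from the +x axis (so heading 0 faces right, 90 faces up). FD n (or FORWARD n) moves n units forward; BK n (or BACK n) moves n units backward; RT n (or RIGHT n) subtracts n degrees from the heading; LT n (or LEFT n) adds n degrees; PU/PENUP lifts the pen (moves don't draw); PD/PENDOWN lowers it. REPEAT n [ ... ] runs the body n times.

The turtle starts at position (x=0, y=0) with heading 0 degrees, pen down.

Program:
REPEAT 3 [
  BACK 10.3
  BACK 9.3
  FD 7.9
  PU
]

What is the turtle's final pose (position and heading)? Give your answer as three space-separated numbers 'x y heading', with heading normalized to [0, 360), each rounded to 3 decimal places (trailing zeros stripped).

Executing turtle program step by step:
Start: pos=(0,0), heading=0, pen down
REPEAT 3 [
  -- iteration 1/3 --
  BK 10.3: (0,0) -> (-10.3,0) [heading=0, draw]
  BK 9.3: (-10.3,0) -> (-19.6,0) [heading=0, draw]
  FD 7.9: (-19.6,0) -> (-11.7,0) [heading=0, draw]
  PU: pen up
  -- iteration 2/3 --
  BK 10.3: (-11.7,0) -> (-22,0) [heading=0, move]
  BK 9.3: (-22,0) -> (-31.3,0) [heading=0, move]
  FD 7.9: (-31.3,0) -> (-23.4,0) [heading=0, move]
  PU: pen up
  -- iteration 3/3 --
  BK 10.3: (-23.4,0) -> (-33.7,0) [heading=0, move]
  BK 9.3: (-33.7,0) -> (-43,0) [heading=0, move]
  FD 7.9: (-43,0) -> (-35.1,0) [heading=0, move]
  PU: pen up
]
Final: pos=(-35.1,0), heading=0, 3 segment(s) drawn

Answer: -35.1 0 0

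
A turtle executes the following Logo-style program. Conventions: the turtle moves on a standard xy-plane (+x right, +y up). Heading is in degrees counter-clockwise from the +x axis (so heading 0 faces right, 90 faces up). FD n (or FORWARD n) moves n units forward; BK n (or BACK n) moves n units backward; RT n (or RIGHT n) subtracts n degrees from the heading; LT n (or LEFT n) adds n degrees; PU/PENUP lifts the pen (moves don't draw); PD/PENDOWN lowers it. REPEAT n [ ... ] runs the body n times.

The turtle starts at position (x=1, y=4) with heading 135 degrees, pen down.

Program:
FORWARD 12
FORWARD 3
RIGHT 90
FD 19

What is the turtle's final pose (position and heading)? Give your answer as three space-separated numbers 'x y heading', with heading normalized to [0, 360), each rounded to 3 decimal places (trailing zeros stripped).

Executing turtle program step by step:
Start: pos=(1,4), heading=135, pen down
FD 12: (1,4) -> (-7.485,12.485) [heading=135, draw]
FD 3: (-7.485,12.485) -> (-9.607,14.607) [heading=135, draw]
RT 90: heading 135 -> 45
FD 19: (-9.607,14.607) -> (3.828,28.042) [heading=45, draw]
Final: pos=(3.828,28.042), heading=45, 3 segment(s) drawn

Answer: 3.828 28.042 45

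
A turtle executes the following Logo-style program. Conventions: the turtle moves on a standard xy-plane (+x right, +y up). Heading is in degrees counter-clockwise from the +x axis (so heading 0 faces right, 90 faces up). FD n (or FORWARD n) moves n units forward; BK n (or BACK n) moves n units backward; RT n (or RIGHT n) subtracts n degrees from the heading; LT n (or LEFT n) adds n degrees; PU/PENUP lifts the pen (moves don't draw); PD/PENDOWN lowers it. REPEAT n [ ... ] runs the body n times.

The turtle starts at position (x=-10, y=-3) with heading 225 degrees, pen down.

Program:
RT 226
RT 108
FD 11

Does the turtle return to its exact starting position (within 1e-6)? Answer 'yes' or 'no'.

Answer: no

Derivation:
Executing turtle program step by step:
Start: pos=(-10,-3), heading=225, pen down
RT 226: heading 225 -> 359
RT 108: heading 359 -> 251
FD 11: (-10,-3) -> (-13.581,-13.401) [heading=251, draw]
Final: pos=(-13.581,-13.401), heading=251, 1 segment(s) drawn

Start position: (-10, -3)
Final position: (-13.581, -13.401)
Distance = 11; >= 1e-6 -> NOT closed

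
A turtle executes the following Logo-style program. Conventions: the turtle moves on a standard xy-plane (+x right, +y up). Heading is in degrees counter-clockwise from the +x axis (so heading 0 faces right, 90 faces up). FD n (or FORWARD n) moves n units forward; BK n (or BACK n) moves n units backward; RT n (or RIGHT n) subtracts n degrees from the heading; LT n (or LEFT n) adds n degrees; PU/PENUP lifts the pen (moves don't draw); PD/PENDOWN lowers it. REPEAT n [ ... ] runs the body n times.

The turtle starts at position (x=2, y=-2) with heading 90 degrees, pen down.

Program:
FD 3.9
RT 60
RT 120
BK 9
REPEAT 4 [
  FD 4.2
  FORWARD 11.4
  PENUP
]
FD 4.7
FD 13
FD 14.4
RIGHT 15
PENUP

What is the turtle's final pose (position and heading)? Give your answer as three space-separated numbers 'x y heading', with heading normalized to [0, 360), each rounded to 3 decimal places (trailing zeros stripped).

Executing turtle program step by step:
Start: pos=(2,-2), heading=90, pen down
FD 3.9: (2,-2) -> (2,1.9) [heading=90, draw]
RT 60: heading 90 -> 30
RT 120: heading 30 -> 270
BK 9: (2,1.9) -> (2,10.9) [heading=270, draw]
REPEAT 4 [
  -- iteration 1/4 --
  FD 4.2: (2,10.9) -> (2,6.7) [heading=270, draw]
  FD 11.4: (2,6.7) -> (2,-4.7) [heading=270, draw]
  PU: pen up
  -- iteration 2/4 --
  FD 4.2: (2,-4.7) -> (2,-8.9) [heading=270, move]
  FD 11.4: (2,-8.9) -> (2,-20.3) [heading=270, move]
  PU: pen up
  -- iteration 3/4 --
  FD 4.2: (2,-20.3) -> (2,-24.5) [heading=270, move]
  FD 11.4: (2,-24.5) -> (2,-35.9) [heading=270, move]
  PU: pen up
  -- iteration 4/4 --
  FD 4.2: (2,-35.9) -> (2,-40.1) [heading=270, move]
  FD 11.4: (2,-40.1) -> (2,-51.5) [heading=270, move]
  PU: pen up
]
FD 4.7: (2,-51.5) -> (2,-56.2) [heading=270, move]
FD 13: (2,-56.2) -> (2,-69.2) [heading=270, move]
FD 14.4: (2,-69.2) -> (2,-83.6) [heading=270, move]
RT 15: heading 270 -> 255
PU: pen up
Final: pos=(2,-83.6), heading=255, 4 segment(s) drawn

Answer: 2 -83.6 255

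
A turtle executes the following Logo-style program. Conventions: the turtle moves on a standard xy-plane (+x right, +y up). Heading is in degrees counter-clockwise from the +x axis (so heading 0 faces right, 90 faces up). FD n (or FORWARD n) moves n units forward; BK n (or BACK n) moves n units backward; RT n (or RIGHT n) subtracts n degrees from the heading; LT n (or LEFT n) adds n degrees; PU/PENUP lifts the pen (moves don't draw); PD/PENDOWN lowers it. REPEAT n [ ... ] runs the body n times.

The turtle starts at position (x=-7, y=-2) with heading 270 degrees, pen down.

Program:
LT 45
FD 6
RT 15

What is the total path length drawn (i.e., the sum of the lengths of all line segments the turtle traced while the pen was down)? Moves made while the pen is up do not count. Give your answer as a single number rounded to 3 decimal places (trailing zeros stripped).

Answer: 6

Derivation:
Executing turtle program step by step:
Start: pos=(-7,-2), heading=270, pen down
LT 45: heading 270 -> 315
FD 6: (-7,-2) -> (-2.757,-6.243) [heading=315, draw]
RT 15: heading 315 -> 300
Final: pos=(-2.757,-6.243), heading=300, 1 segment(s) drawn

Segment lengths:
  seg 1: (-7,-2) -> (-2.757,-6.243), length = 6
Total = 6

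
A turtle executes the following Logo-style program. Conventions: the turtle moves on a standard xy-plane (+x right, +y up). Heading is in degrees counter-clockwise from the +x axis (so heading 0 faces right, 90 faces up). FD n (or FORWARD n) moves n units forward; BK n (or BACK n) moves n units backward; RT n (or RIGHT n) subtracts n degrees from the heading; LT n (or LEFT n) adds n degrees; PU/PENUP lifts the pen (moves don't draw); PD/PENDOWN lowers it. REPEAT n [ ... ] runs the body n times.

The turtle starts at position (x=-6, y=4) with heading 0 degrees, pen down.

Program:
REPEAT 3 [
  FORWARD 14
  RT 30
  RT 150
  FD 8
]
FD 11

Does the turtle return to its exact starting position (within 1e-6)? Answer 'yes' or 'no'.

Answer: no

Derivation:
Executing turtle program step by step:
Start: pos=(-6,4), heading=0, pen down
REPEAT 3 [
  -- iteration 1/3 --
  FD 14: (-6,4) -> (8,4) [heading=0, draw]
  RT 30: heading 0 -> 330
  RT 150: heading 330 -> 180
  FD 8: (8,4) -> (0,4) [heading=180, draw]
  -- iteration 2/3 --
  FD 14: (0,4) -> (-14,4) [heading=180, draw]
  RT 30: heading 180 -> 150
  RT 150: heading 150 -> 0
  FD 8: (-14,4) -> (-6,4) [heading=0, draw]
  -- iteration 3/3 --
  FD 14: (-6,4) -> (8,4) [heading=0, draw]
  RT 30: heading 0 -> 330
  RT 150: heading 330 -> 180
  FD 8: (8,4) -> (0,4) [heading=180, draw]
]
FD 11: (0,4) -> (-11,4) [heading=180, draw]
Final: pos=(-11,4), heading=180, 7 segment(s) drawn

Start position: (-6, 4)
Final position: (-11, 4)
Distance = 5; >= 1e-6 -> NOT closed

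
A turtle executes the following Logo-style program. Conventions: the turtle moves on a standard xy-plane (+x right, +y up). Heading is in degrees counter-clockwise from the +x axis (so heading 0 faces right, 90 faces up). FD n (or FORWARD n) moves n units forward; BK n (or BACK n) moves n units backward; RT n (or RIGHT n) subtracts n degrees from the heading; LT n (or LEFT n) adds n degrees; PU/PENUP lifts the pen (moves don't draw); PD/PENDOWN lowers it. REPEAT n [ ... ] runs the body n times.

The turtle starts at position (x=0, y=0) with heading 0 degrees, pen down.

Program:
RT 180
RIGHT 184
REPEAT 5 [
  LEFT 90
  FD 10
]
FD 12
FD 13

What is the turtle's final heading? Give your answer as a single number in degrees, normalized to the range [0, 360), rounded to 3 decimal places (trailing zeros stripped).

Executing turtle program step by step:
Start: pos=(0,0), heading=0, pen down
RT 180: heading 0 -> 180
RT 184: heading 180 -> 356
REPEAT 5 [
  -- iteration 1/5 --
  LT 90: heading 356 -> 86
  FD 10: (0,0) -> (0.698,9.976) [heading=86, draw]
  -- iteration 2/5 --
  LT 90: heading 86 -> 176
  FD 10: (0.698,9.976) -> (-9.278,10.673) [heading=176, draw]
  -- iteration 3/5 --
  LT 90: heading 176 -> 266
  FD 10: (-9.278,10.673) -> (-9.976,0.698) [heading=266, draw]
  -- iteration 4/5 --
  LT 90: heading 266 -> 356
  FD 10: (-9.976,0.698) -> (0,0) [heading=356, draw]
  -- iteration 5/5 --
  LT 90: heading 356 -> 86
  FD 10: (0,0) -> (0.698,9.976) [heading=86, draw]
]
FD 12: (0.698,9.976) -> (1.535,21.946) [heading=86, draw]
FD 13: (1.535,21.946) -> (2.441,34.915) [heading=86, draw]
Final: pos=(2.441,34.915), heading=86, 7 segment(s) drawn

Answer: 86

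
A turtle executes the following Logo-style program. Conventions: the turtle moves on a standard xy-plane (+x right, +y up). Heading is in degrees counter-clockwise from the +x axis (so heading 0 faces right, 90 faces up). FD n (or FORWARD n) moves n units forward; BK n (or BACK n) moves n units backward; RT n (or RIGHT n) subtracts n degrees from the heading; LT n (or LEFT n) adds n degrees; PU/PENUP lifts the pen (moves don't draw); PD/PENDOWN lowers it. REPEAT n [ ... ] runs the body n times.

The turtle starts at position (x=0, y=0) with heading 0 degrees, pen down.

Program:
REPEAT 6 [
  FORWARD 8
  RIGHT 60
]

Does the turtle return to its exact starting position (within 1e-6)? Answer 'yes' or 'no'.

Executing turtle program step by step:
Start: pos=(0,0), heading=0, pen down
REPEAT 6 [
  -- iteration 1/6 --
  FD 8: (0,0) -> (8,0) [heading=0, draw]
  RT 60: heading 0 -> 300
  -- iteration 2/6 --
  FD 8: (8,0) -> (12,-6.928) [heading=300, draw]
  RT 60: heading 300 -> 240
  -- iteration 3/6 --
  FD 8: (12,-6.928) -> (8,-13.856) [heading=240, draw]
  RT 60: heading 240 -> 180
  -- iteration 4/6 --
  FD 8: (8,-13.856) -> (0,-13.856) [heading=180, draw]
  RT 60: heading 180 -> 120
  -- iteration 5/6 --
  FD 8: (0,-13.856) -> (-4,-6.928) [heading=120, draw]
  RT 60: heading 120 -> 60
  -- iteration 6/6 --
  FD 8: (-4,-6.928) -> (0,0) [heading=60, draw]
  RT 60: heading 60 -> 0
]
Final: pos=(0,0), heading=0, 6 segment(s) drawn

Start position: (0, 0)
Final position: (0, 0)
Distance = 0; < 1e-6 -> CLOSED

Answer: yes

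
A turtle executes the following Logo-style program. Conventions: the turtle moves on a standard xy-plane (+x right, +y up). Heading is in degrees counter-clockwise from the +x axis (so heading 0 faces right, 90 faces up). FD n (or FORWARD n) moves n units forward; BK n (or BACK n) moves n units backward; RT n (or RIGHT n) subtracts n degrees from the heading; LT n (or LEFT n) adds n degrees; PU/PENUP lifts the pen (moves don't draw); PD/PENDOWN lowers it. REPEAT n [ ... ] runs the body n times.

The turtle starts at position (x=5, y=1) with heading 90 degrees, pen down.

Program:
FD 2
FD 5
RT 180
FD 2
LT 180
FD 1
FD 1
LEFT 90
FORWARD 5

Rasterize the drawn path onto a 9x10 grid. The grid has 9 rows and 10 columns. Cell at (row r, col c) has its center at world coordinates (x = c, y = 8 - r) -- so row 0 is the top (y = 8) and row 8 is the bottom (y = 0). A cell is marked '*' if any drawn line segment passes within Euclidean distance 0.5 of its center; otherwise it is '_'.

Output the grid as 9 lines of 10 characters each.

Segment 0: (5,1) -> (5,3)
Segment 1: (5,3) -> (5,8)
Segment 2: (5,8) -> (5,6)
Segment 3: (5,6) -> (5,7)
Segment 4: (5,7) -> (5,8)
Segment 5: (5,8) -> (0,8)

Answer: ******____
_____*____
_____*____
_____*____
_____*____
_____*____
_____*____
_____*____
__________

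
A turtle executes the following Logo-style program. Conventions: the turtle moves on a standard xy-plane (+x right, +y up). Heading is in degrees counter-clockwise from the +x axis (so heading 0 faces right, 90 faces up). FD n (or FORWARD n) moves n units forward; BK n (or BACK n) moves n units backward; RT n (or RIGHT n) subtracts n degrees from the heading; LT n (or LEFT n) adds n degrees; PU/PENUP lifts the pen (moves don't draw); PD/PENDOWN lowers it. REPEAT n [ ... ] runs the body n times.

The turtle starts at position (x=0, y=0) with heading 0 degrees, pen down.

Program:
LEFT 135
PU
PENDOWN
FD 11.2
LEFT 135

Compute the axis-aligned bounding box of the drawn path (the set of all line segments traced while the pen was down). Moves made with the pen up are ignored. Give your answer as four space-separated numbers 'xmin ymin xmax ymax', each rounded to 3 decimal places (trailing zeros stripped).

Answer: -7.92 0 0 7.92

Derivation:
Executing turtle program step by step:
Start: pos=(0,0), heading=0, pen down
LT 135: heading 0 -> 135
PU: pen up
PD: pen down
FD 11.2: (0,0) -> (-7.92,7.92) [heading=135, draw]
LT 135: heading 135 -> 270
Final: pos=(-7.92,7.92), heading=270, 1 segment(s) drawn

Segment endpoints: x in {-7.92, 0}, y in {0, 7.92}
xmin=-7.92, ymin=0, xmax=0, ymax=7.92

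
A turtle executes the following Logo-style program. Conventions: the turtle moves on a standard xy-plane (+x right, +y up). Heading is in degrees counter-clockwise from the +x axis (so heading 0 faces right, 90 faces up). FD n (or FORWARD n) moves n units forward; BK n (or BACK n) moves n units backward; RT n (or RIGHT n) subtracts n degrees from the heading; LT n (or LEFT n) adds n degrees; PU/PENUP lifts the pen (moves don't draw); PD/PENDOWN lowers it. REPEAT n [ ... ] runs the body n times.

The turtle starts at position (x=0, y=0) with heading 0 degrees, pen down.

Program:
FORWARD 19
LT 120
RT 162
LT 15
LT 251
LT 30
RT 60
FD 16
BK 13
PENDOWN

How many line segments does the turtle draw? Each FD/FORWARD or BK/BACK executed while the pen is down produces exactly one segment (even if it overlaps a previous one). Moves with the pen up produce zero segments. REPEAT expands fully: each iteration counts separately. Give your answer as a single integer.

Answer: 3

Derivation:
Executing turtle program step by step:
Start: pos=(0,0), heading=0, pen down
FD 19: (0,0) -> (19,0) [heading=0, draw]
LT 120: heading 0 -> 120
RT 162: heading 120 -> 318
LT 15: heading 318 -> 333
LT 251: heading 333 -> 224
LT 30: heading 224 -> 254
RT 60: heading 254 -> 194
FD 16: (19,0) -> (3.475,-3.871) [heading=194, draw]
BK 13: (3.475,-3.871) -> (16.089,-0.726) [heading=194, draw]
PD: pen down
Final: pos=(16.089,-0.726), heading=194, 3 segment(s) drawn
Segments drawn: 3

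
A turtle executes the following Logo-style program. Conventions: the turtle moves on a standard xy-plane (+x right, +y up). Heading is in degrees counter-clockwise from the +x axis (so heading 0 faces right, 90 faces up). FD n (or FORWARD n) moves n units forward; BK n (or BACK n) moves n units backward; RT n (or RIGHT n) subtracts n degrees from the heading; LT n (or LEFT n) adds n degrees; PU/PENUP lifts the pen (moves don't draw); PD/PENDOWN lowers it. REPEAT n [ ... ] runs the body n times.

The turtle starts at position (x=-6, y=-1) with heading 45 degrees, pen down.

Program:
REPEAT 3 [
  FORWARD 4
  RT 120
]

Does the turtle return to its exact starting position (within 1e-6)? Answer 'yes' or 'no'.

Executing turtle program step by step:
Start: pos=(-6,-1), heading=45, pen down
REPEAT 3 [
  -- iteration 1/3 --
  FD 4: (-6,-1) -> (-3.172,1.828) [heading=45, draw]
  RT 120: heading 45 -> 285
  -- iteration 2/3 --
  FD 4: (-3.172,1.828) -> (-2.136,-2.035) [heading=285, draw]
  RT 120: heading 285 -> 165
  -- iteration 3/3 --
  FD 4: (-2.136,-2.035) -> (-6,-1) [heading=165, draw]
  RT 120: heading 165 -> 45
]
Final: pos=(-6,-1), heading=45, 3 segment(s) drawn

Start position: (-6, -1)
Final position: (-6, -1)
Distance = 0; < 1e-6 -> CLOSED

Answer: yes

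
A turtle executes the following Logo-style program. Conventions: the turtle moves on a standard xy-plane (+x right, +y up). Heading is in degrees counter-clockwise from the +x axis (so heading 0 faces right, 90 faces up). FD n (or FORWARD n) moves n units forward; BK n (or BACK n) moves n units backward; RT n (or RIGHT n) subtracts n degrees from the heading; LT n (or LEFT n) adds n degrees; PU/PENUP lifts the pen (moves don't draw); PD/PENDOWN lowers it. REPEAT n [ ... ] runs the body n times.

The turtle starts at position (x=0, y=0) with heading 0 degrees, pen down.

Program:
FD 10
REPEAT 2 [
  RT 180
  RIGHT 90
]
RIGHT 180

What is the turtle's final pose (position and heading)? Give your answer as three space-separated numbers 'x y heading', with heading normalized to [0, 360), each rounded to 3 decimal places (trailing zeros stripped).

Executing turtle program step by step:
Start: pos=(0,0), heading=0, pen down
FD 10: (0,0) -> (10,0) [heading=0, draw]
REPEAT 2 [
  -- iteration 1/2 --
  RT 180: heading 0 -> 180
  RT 90: heading 180 -> 90
  -- iteration 2/2 --
  RT 180: heading 90 -> 270
  RT 90: heading 270 -> 180
]
RT 180: heading 180 -> 0
Final: pos=(10,0), heading=0, 1 segment(s) drawn

Answer: 10 0 0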